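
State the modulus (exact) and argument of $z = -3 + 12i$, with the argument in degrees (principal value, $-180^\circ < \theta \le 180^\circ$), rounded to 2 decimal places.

|z| = sqrt((-3)^2 + 12^2) = sqrt(153)
arg(z) = arctan(b/a) = arctan(12/-3) (quadrant-adjusted) = 104.04°


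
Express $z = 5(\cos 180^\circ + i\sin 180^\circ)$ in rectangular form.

a = r cos θ = 5 * -1 = -5
b = r sin θ = 5 * 0 = 0
z = -5


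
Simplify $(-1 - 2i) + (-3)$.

(-1 + (-3)) + (-2 + 0)i = -4 - 2i


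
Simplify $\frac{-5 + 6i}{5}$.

Divisor is real, so divide each part by 5:
= -1 + (6/5)i


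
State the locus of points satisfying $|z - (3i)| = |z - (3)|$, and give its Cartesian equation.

|z - z1| = |z - z2| means z is equidistant from z1 and z2,
i.e. the perpendicular bisector of the segment from (0, 3) to (3, 0) (midpoint (3/2, 3/2)).
With z = x + yi, square both sides:
(x - 0)^2 + (y - 3)^2 = (x - 3)^2 + (y - 0)^2
The x^2 and y^2 terms cancel: 6x + (-6)y = 9 - 9 = 0
Simplify: x - y = 0
Locus: Perpendicular bisector of the segment from (0, 3) to (3, 0): the line x - y = 0


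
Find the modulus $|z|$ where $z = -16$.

|z| = sqrt(a^2 + b^2) = sqrt((-16)^2 + 0^2) = sqrt(256) = 16


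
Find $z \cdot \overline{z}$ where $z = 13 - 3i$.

z * conjugate(z) = |z|^2 = a^2 + b^2
= 13^2 + (-3)^2 = 178


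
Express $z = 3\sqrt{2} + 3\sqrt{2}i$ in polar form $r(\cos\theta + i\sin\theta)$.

r = |z| = sqrt(a^2 + b^2) = sqrt((3*sqrt(2))^2 + (3*sqrt(2))^2) = sqrt(18 + 18) = sqrt(36) = 6
θ = arctan(b/a) = arctan(4.2426/4.2426) (quadrant-adjusted) = 45°
z = 6(cos 45° + i sin 45°)


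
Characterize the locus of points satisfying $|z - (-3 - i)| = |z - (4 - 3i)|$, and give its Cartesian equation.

|z - z1| = |z - z2| means z is equidistant from z1 and z2,
i.e. the perpendicular bisector of the segment from (-3, -1) to (4, -3) (midpoint (1/2, -2)).
With z = x + yi, square both sides:
(x - (-3))^2 + (y - (-1))^2 = (x - 4)^2 + (y - (-3))^2
The x^2 and y^2 terms cancel: 14x + (-4)y = 25 - 10 = 15
Simplify: 14x - 4y = 15
Locus: Perpendicular bisector of the segment from (-3, -1) to (4, -3): the line 14x - 4y = 15


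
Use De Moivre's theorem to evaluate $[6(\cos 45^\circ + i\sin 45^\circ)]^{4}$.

By De Moivre: z^n = r^n(cos(nθ) + i sin(nθ))
= 6^4(cos(4*45°) + i sin(4*45°))
= 1296(cos 180° + i sin 180°)
= -1296


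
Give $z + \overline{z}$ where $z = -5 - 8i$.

z + conjugate(z) = (a + bi) + (a - bi) = 2a
= 2 * (-5) = -10


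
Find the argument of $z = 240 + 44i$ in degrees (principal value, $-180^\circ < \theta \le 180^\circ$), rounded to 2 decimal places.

θ = arctan(b/a) = arctan(44/240) (quadrant-adjusted) = 10.39°


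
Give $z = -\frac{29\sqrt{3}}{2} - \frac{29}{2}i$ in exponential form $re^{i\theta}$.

r = |z| = sqrt((-29*sqrt(3)/2)^2 + (-29/2)^2) = sqrt(2523/4 + 841/4) = sqrt(841) = 29
θ = arctan(b/a) = arctan(-14.5/-25.1147) (quadrant-adjusted) = -150° = -5π/6
z = 29e^(-i*5π/6)


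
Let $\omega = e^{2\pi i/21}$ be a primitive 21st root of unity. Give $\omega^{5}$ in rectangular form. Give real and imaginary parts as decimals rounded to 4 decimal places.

ω^5 = e^(2πi·5/21) = e^(i·10π/21)
= cos(10π/21) + i sin(10π/21)
= 0.0747 + 0.9972i


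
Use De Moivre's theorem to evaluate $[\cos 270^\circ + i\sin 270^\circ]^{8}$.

By De Moivre: z^n = r^n(cos(nθ) + i sin(nθ))
= 1^8(cos(8*270°) + i sin(8*270°))
= 1(cos 0° + i sin 0°)
= 1


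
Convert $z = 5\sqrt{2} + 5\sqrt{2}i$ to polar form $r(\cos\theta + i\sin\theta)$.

r = |z| = sqrt(a^2 + b^2) = sqrt((5*sqrt(2))^2 + (5*sqrt(2))^2) = sqrt(50 + 50) = sqrt(100) = 10
θ = arctan(b/a) = arctan(7.0711/7.0711) (quadrant-adjusted) = 45°
z = 10(cos 45° + i sin 45°)


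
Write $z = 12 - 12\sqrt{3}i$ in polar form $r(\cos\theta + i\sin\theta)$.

r = |z| = sqrt(a^2 + b^2) = sqrt((12)^2 + (-12*sqrt(3))^2) = sqrt(144 + 432) = sqrt(576) = 24
θ = arctan(b/a) = arctan(-20.7846/12) (quadrant-adjusted) = 300°
z = 24(cos 300° + i sin 300°)


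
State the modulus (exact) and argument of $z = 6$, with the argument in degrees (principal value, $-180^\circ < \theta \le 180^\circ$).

|z| = sqrt(6^2 + 0^2) = 6
b = 0 and a > 0, so z lies on the positive real axis: arg(z) = 0°


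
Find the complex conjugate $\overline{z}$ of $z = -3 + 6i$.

If z = a + bi, then conjugate(z) = a - bi
conjugate(-3 + 6i) = -3 - 6i


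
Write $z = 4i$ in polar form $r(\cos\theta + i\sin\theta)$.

r = |z| = sqrt(a^2 + b^2) = sqrt((0)^2 + (4)^2) = sqrt(0 + 16) = sqrt(16) = 4
a = 0 and b > 0, so z lies on the positive imaginary axis: θ = 90°
z = 4(cos 90° + i sin 90°)


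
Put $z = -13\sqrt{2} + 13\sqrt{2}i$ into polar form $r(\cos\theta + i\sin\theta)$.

r = |z| = sqrt(a^2 + b^2) = sqrt((-13*sqrt(2))^2 + (13*sqrt(2))^2) = sqrt(338 + 338) = sqrt(676) = 26
θ = arctan(b/a) = arctan(18.3848/-18.3848) (quadrant-adjusted) = 135°
z = 26(cos 135° + i sin 135°)


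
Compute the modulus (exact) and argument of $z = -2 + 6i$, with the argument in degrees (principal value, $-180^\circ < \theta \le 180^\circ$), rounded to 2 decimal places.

|z| = sqrt((-2)^2 + 6^2) = sqrt(40)
arg(z) = arctan(b/a) = arctan(6/-2) (quadrant-adjusted) = 108.43°


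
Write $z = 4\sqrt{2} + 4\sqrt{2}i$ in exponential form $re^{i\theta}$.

r = |z| = sqrt((4*sqrt(2))^2 + (4*sqrt(2))^2) = sqrt(32 + 32) = sqrt(64) = 8
θ = arctan(b/a) = arctan(5.6569/5.6569) (quadrant-adjusted) = 45° = π/4
z = 8e^(i*π/4)


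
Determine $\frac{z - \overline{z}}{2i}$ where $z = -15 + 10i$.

z - conjugate(z) = 2bi
(z - conjugate(z))/(2i) = 2bi/(2i) = b = 10


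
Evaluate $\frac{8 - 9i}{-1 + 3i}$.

Multiply numerator and denominator by conjugate (-1 - 3i):
= (8 - 9i)(-1 - 3i) / ((-1)^2 + 3^2)
= (-35 - 15i) / 10
Divide through by 5: (-7 - 3i) / 2
= -7/2 - (3/2)i


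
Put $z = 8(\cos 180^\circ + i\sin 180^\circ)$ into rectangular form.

a = r cos θ = 8 * -1 = -8
b = r sin θ = 8 * 0 = 0
z = -8


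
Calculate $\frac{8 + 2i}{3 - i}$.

Multiply numerator and denominator by conjugate (3 + i):
= (8 + 2i)(3 + i) / (3^2 + (-1)^2)
= (22 + 14i) / 10
Divide through by 2: (11 + 7i) / 5
= 11/5 + (7/5)i


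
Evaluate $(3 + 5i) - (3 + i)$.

(3 - 3) + (5 - 1)i = 4i


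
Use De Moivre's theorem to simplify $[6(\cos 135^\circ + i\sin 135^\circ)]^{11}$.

By De Moivre: z^n = r^n(cos(nθ) + i sin(nθ))
= 6^11(cos(11*135°) + i sin(11*135°))
= 362797056(cos 45° + i sin 45°)
= 181398528*sqrt(2) + 181398528*sqrt(2)i


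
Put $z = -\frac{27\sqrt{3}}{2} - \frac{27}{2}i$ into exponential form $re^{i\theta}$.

r = |z| = sqrt((-27*sqrt(3)/2)^2 + (-27/2)^2) = sqrt(2187/4 + 729/4) = sqrt(729) = 27
θ = arctan(b/a) = arctan(-13.5/-23.3827) (quadrant-adjusted) = -150° = -5π/6
z = 27e^(-i*5π/6)


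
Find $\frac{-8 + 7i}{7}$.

Divisor is real, so divide each part by 7:
= -8/7 + i


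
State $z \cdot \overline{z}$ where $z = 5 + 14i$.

z * conjugate(z) = |z|^2 = a^2 + b^2
= 5^2 + 14^2 = 221


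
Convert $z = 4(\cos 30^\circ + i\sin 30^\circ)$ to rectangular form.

a = r cos θ = 4 * sqrt(3)/2 = 2*sqrt(3)
b = r sin θ = 4 * 1/2 = 2
z = 2*sqrt(3) + 2i


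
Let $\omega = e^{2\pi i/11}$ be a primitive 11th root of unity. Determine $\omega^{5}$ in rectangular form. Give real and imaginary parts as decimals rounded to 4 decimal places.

ω^5 = e^(2πi·5/11) = e^(i·10π/11)
= cos(10π/11) + i sin(10π/11)
= -0.9595 + 0.2817i


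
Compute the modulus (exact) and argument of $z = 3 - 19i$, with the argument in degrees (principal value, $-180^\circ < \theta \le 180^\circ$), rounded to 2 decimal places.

|z| = sqrt(3^2 + (-19)^2) = sqrt(370)
arg(z) = arctan(b/a) = arctan(-19/3) (quadrant-adjusted) = -81.03°


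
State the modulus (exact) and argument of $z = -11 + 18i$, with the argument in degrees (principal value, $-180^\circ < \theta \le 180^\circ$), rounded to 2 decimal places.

|z| = sqrt((-11)^2 + 18^2) = sqrt(445)
arg(z) = arctan(b/a) = arctan(18/-11) (quadrant-adjusted) = 121.43°


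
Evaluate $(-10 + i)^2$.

(a + bi)^2 = a^2 - b^2 + 2abi
= (-10)^2 - 1^2 + 2*(-10)*1i
= 99 - 20i


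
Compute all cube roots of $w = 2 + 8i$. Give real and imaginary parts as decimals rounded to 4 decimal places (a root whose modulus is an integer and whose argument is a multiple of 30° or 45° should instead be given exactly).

|w| = sqrt(68) ≈ 8.246211, arg(w) ≈ 75.963757°
Root modulus = sqrt(68)^(1/3) ≈ 2.020311
Root arguments: θ_k = (arg(w) + 360°k)/3 for k = 0, 1, ..., 2
Compute each root as (root modulus)(cos θ_k + i sin θ_k) using full-precision intermediates, then round to 4 decimal places.
Roots: 1.8262 + 0.8641i, -1.6614 + 1.1495i, -0.1648 - 2.0136i


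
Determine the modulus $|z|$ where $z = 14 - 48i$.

|z| = sqrt(a^2 + b^2) = sqrt(14^2 + (-48)^2) = sqrt(2500) = 50


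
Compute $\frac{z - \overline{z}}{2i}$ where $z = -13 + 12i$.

z - conjugate(z) = 2bi
(z - conjugate(z))/(2i) = 2bi/(2i) = b = 12


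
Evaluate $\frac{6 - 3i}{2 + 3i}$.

Multiply numerator and denominator by conjugate (2 - 3i):
= (6 - 3i)(2 - 3i) / (2^2 + 3^2)
= (3 - 24i) / 13
= 3/13 - (24/13)i


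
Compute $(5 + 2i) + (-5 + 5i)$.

(5 + (-5)) + (2 + 5)i = 7i


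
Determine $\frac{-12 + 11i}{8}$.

Divisor is real, so divide each part by 8:
= -3/2 + (11/8)i


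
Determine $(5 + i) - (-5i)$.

(5 - 0) + (1 - (-5))i = 5 + 6i


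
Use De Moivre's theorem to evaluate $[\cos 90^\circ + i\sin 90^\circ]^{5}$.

By De Moivre: z^n = r^n(cos(nθ) + i sin(nθ))
= 1^5(cos(5*90°) + i sin(5*90°))
= 1(cos 90° + i sin 90°)
= i


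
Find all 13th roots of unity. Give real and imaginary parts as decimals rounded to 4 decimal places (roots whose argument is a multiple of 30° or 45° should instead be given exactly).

ω_k = e^(2πik/13) = cos(2πk/13) + i sin(2πk/13) for k = 0, 1, ..., 12
Roots: 1, 0.8855 + 0.4647i, 0.5681 + 0.8230i, 0.1205 + 0.9927i, -0.3546 + 0.9350i, -0.7485 + 0.6631i, -0.9709 + 0.2393i, -0.9709 - 0.2393i, -0.7485 - 0.6631i, -0.3546 - 0.9350i, 0.1205 - 0.9927i, 0.5681 - 0.8230i, 0.8855 - 0.4647i


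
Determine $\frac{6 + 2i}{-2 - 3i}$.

Multiply numerator and denominator by conjugate (-2 + 3i):
= (6 + 2i)(-2 + 3i) / ((-2)^2 + (-3)^2)
= (-18 + 14i) / 13
= -18/13 + (14/13)i


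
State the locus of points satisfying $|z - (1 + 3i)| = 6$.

|z - z0| = r describes a circle centered at z0 with radius r
Here z0 = 1 + 3i and r = 6
Locus: Circle centered at (1, 3) with radius 6


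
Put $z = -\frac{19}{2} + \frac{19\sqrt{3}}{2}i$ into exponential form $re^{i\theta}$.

r = |z| = sqrt((-19/2)^2 + (19*sqrt(3)/2)^2) = sqrt(361/4 + 1083/4) = sqrt(361) = 19
θ = arctan(b/a) = arctan(16.4545/-9.5) (quadrant-adjusted) = 120° = 2π/3
z = 19e^(i*2π/3)


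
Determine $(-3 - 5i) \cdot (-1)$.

(a1*a2 - b1*b2) + (a1*b2 + b1*a2)i
= (3 - 0) + (0 + 5)i
= 3 + 5i


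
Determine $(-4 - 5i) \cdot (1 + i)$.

(a1*a2 - b1*b2) + (a1*b2 + b1*a2)i
= (-4 - (-5)) + (-4 + (-5))i
= 1 - 9i


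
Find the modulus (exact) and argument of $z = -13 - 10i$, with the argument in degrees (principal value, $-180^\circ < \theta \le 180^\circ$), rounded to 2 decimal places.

|z| = sqrt((-13)^2 + (-10)^2) = sqrt(269)
arg(z) = arctan(b/a) = arctan(-10/-13) (quadrant-adjusted) = -142.43°


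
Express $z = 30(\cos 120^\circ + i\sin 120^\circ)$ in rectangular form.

a = r cos θ = 30 * -1/2 = -15
b = r sin θ = 30 * sqrt(3)/2 = 15*sqrt(3)
z = -15 + 15*sqrt(3)i


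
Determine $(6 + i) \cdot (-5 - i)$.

(a1*a2 - b1*b2) + (a1*b2 + b1*a2)i
= (-30 - (-1)) + (-6 + (-5))i
= -29 - 11i


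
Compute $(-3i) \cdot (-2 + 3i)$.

(a1*a2 - b1*b2) + (a1*b2 + b1*a2)i
= (0 - (-9)) + (0 + 6)i
= 9 + 6i


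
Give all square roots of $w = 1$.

|w| = 1, arg(w) = 0°
Root modulus = 1^(1/2) = 1
Root arguments: θ_k = (0° + 360°k)/2 for k = 0, 1, ..., 1
Roots: 1, -1


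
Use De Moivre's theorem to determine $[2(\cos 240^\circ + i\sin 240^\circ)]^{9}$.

By De Moivre: z^n = r^n(cos(nθ) + i sin(nθ))
= 2^9(cos(9*240°) + i sin(9*240°))
= 512(cos 0° + i sin 0°)
= 512


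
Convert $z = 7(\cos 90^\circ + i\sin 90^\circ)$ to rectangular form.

a = r cos θ = 7 * 0 = 0
b = r sin θ = 7 * 1 = 7
z = 7i


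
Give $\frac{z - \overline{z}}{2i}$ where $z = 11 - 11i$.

z - conjugate(z) = 2bi
(z - conjugate(z))/(2i) = 2bi/(2i) = b = -11


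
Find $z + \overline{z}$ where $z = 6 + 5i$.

z + conjugate(z) = (a + bi) + (a - bi) = 2a
= 2 * 6 = 12


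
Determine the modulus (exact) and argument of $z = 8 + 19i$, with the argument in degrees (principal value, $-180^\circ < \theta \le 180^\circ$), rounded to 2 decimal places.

|z| = sqrt(8^2 + 19^2) = sqrt(425)
arg(z) = arctan(b/a) = arctan(19/8) (quadrant-adjusted) = 67.17°


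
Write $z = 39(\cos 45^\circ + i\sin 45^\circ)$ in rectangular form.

a = r cos θ = 39 * sqrt(2)/2 = 39*sqrt(2)/2
b = r sin θ = 39 * sqrt(2)/2 = 39*sqrt(2)/2
z = 39*sqrt(2)/2 + (39*sqrt(2)/2)i


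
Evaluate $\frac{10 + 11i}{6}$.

Divisor is real, so divide each part by 6:
= 5/3 + (11/6)i


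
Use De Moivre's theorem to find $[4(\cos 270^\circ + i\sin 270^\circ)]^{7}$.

By De Moivre: z^n = r^n(cos(nθ) + i sin(nθ))
= 4^7(cos(7*270°) + i sin(7*270°))
= 16384(cos 90° + i sin 90°)
= 16384i


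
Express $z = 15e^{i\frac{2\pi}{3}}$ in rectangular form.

a = r cos θ = 15 * -1/2 = -15/2
b = r sin θ = 15 * sqrt(3)/2 = 15*sqrt(3)/2
z = -15/2 + (15*sqrt(3)/2)i


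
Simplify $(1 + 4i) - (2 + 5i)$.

(1 - 2) + (4 - 5)i = -1 - i


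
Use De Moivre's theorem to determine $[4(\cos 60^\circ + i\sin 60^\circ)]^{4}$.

By De Moivre: z^n = r^n(cos(nθ) + i sin(nθ))
= 4^4(cos(4*60°) + i sin(4*60°))
= 256(cos 240° + i sin 240°)
= -128 - 128*sqrt(3)i


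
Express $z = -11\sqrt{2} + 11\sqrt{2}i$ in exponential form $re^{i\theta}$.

r = |z| = sqrt((-11*sqrt(2))^2 + (11*sqrt(2))^2) = sqrt(242 + 242) = sqrt(484) = 22
θ = arctan(b/a) = arctan(15.5563/-15.5563) (quadrant-adjusted) = 135° = 3π/4
z = 22e^(i*3π/4)


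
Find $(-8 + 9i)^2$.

(a + bi)^2 = a^2 - b^2 + 2abi
= (-8)^2 - 9^2 + 2*(-8)*9i
= -17 - 144i


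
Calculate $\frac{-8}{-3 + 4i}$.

Multiply numerator and denominator by conjugate (-3 - 4i):
= (-8)(-3 - 4i) / ((-3)^2 + 4^2)
= (24 + 32i) / 25
= 24/25 + (32/25)i


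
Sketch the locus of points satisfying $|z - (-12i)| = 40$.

|z - z0| = r describes a circle centered at z0 with radius r
Here z0 = -12i and r = 40
Locus: Circle centered at (0, -12) with radius 40


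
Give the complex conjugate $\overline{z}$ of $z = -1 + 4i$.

If z = a + bi, then conjugate(z) = a - bi
conjugate(-1 + 4i) = -1 - 4i


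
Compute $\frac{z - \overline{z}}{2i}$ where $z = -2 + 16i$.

z - conjugate(z) = 2bi
(z - conjugate(z))/(2i) = 2bi/(2i) = b = 16


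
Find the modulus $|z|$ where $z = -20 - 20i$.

|z| = sqrt(a^2 + b^2) = sqrt((-20)^2 + (-20)^2) = sqrt(800) = sqrt(800)


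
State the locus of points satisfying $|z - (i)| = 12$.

|z - z0| = r describes a circle centered at z0 with radius r
Here z0 = i and r = 12
Locus: Circle centered at (0, 1) with radius 12


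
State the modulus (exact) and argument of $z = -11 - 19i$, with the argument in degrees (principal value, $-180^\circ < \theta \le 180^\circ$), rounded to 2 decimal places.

|z| = sqrt((-11)^2 + (-19)^2) = sqrt(482)
arg(z) = arctan(b/a) = arctan(-19/-11) (quadrant-adjusted) = -120.07°


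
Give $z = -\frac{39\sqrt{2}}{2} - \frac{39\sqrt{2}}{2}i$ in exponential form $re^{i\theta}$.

r = |z| = sqrt((-39*sqrt(2)/2)^2 + (-39*sqrt(2)/2)^2) = sqrt(1521/2 + 1521/2) = sqrt(1521) = 39
θ = arctan(b/a) = arctan(-27.5772/-27.5772) (quadrant-adjusted) = 225° = 5π/4
z = 39e^(i*5π/4)


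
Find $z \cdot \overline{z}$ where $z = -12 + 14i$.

z * conjugate(z) = |z|^2 = a^2 + b^2
= (-12)^2 + 14^2 = 340


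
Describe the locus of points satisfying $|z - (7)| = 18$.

|z - z0| = r describes a circle centered at z0 with radius r
Here z0 = 7 and r = 18
Locus: Circle centered at (7, 0) with radius 18


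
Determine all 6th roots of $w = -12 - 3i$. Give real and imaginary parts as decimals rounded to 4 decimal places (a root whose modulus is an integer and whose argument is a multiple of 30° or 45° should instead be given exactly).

|w| = sqrt(153) ≈ 12.369317, arg(w) ≈ 194.036243°
Root modulus = sqrt(153)^(1/6) ≈ 1.520749
Root arguments: θ_k = (arg(w) + 360°k)/6 for k = 0, 1, ..., 5
Compute each root as (root modulus)(cos θ_k + i sin θ_k) using full-precision intermediates, then round to 4 decimal places.
Roots: 1.2849 + 0.8135i, -0.0621 + 1.5195i, -1.3469 + 0.7060i, -1.2849 - 0.8135i, 0.0621 - 1.5195i, 1.3469 - 0.7060i


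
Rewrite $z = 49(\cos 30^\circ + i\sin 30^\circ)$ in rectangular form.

a = r cos θ = 49 * sqrt(3)/2 = 49*sqrt(3)/2
b = r sin θ = 49 * 1/2 = 49/2
z = 49*sqrt(3)/2 + (49/2)i


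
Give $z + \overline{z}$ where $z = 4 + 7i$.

z + conjugate(z) = (a + bi) + (a - bi) = 2a
= 2 * 4 = 8


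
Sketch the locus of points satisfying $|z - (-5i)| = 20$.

|z - z0| = r describes a circle centered at z0 with radius r
Here z0 = -5i and r = 20
Locus: Circle centered at (0, -5) with radius 20


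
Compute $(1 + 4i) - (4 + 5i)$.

(1 - 4) + (4 - 5)i = -3 - i


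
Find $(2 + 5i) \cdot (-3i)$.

(a1*a2 - b1*b2) + (a1*b2 + b1*a2)i
= (0 - (-15)) + (-6 + 0)i
= 15 - 6i


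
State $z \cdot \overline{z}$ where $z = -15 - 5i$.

z * conjugate(z) = |z|^2 = a^2 + b^2
= (-15)^2 + (-5)^2 = 250


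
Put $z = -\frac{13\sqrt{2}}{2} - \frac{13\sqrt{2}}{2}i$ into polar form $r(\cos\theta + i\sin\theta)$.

r = |z| = sqrt(a^2 + b^2) = sqrt((-13*sqrt(2)/2)^2 + (-13*sqrt(2)/2)^2) = sqrt(169/2 + 169/2) = sqrt(169) = 13
θ = arctan(b/a) = arctan(-9.1924/-9.1924) (quadrant-adjusted) = 225°
z = 13(cos 225° + i sin 225°)


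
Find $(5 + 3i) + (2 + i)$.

(5 + 2) + (3 + 1)i = 7 + 4i


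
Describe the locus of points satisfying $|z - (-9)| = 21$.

|z - z0| = r describes a circle centered at z0 with radius r
Here z0 = -9 and r = 21
Locus: Circle centered at (-9, 0) with radius 21


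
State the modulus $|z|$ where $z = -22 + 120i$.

|z| = sqrt(a^2 + b^2) = sqrt((-22)^2 + 120^2) = sqrt(14884) = 122


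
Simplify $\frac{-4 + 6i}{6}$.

Divisor is real, so divide each part by 6:
= -2/3 + i


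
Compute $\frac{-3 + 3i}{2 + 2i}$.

Multiply numerator and denominator by conjugate (2 - 2i):
= (-3 + 3i)(2 - 2i) / (2^2 + 2^2)
= (12i) / 8
Divide through by 4: (3i) / 2
= 0 + (3/2)i


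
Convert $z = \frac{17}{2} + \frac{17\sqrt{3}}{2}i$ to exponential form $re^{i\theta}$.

r = |z| = sqrt((17/2)^2 + (17*sqrt(3)/2)^2) = sqrt(289/4 + 867/4) = sqrt(289) = 17
θ = arctan(b/a) = arctan(14.7224/8.5) (quadrant-adjusted) = 60° = π/3
z = 17e^(i*π/3)


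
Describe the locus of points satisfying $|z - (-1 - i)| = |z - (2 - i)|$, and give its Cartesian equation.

|z - z1| = |z - z2| means z is equidistant from z1 and z2,
i.e. the perpendicular bisector of the segment from (-1, -1) to (2, -1) (midpoint (1/2, -1)).
With z = x + yi, square both sides:
(x - (-1))^2 + (y - (-1))^2 = (x - 2)^2 + (y - (-1))^2
The x^2 and y^2 terms cancel: 6x + 0y = 5 - 2 = 3
Simplify: x = 1/2
Locus: Perpendicular bisector of the segment from (-1, -1) to (2, -1): the line x = 1/2


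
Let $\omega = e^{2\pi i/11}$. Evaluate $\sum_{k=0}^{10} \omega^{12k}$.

Let ζ = ω^12 = e^(2πi·12/11). Since 11 ∤ 12, ζ ≠ 1.
Sum = Σ_{k=0}^{10} ζ^k = (ζ^11 - 1)/(ζ - 1) = (ω^{12·11} - 1)/(ζ - 1) = (1 - 1)/(ζ - 1) = 0


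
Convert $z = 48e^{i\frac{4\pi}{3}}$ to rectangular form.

a = r cos θ = 48 * -1/2 = -24
b = r sin θ = 48 * -sqrt(3)/2 = -24*sqrt(3)
z = -24 - 24*sqrt(3)i


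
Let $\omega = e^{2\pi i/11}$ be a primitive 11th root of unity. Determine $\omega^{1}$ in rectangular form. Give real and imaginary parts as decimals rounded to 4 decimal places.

ω^1 = e^(2πi·1/11) = e^(i·2π/11)
= cos(2π/11) + i sin(2π/11)
= 0.8413 + 0.5406i


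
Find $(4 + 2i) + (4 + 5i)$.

(4 + 4) + (2 + 5)i = 8 + 7i


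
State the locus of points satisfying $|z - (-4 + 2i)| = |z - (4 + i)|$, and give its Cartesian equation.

|z - z1| = |z - z2| means z is equidistant from z1 and z2,
i.e. the perpendicular bisector of the segment from (-4, 2) to (4, 1) (midpoint (0, 3/2)).
With z = x + yi, square both sides:
(x - (-4))^2 + (y - 2)^2 = (x - 4)^2 + (y - 1)^2
The x^2 and y^2 terms cancel: 16x + (-2)y = 17 - 20 = -3
Simplify: 16x - 2y = -3
Locus: Perpendicular bisector of the segment from (-4, 2) to (4, 1): the line 16x - 2y = -3


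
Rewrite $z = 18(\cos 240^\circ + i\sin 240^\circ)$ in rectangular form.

a = r cos θ = 18 * -1/2 = -9
b = r sin θ = 18 * -sqrt(3)/2 = -9*sqrt(3)
z = -9 - 9*sqrt(3)i


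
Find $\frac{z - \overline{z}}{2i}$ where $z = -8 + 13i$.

z - conjugate(z) = 2bi
(z - conjugate(z))/(2i) = 2bi/(2i) = b = 13


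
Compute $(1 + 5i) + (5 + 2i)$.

(1 + 5) + (5 + 2)i = 6 + 7i


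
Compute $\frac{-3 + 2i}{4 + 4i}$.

Multiply numerator and denominator by conjugate (4 - 4i):
= (-3 + 2i)(4 - 4i) / (4^2 + 4^2)
= (-4 + 20i) / 32
Divide through by 4: (-1 + 5i) / 8
= -1/8 + (5/8)i


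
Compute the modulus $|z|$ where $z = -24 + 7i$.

|z| = sqrt(a^2 + b^2) = sqrt((-24)^2 + 7^2) = sqrt(625) = 25


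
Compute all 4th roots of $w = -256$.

|w| = 256, arg(w) = 180°
Root modulus = 256^(1/4) = 4
Root arguments: θ_k = (180° + 360°k)/4 for k = 0, 1, ..., 3
Roots: 2*sqrt(2) + 2*sqrt(2)i, -2*sqrt(2) + 2*sqrt(2)i, -2*sqrt(2) - 2*sqrt(2)i, 2*sqrt(2) - 2*sqrt(2)i


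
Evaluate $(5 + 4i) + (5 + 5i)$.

(5 + 5) + (4 + 5)i = 10 + 9i


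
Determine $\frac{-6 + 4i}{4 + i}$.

Multiply numerator and denominator by conjugate (4 - i):
= (-6 + 4i)(4 - i) / (4^2 + 1^2)
= (-20 + 22i) / 17
= -20/17 + (22/17)i


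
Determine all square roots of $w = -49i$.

|w| = 49, arg(w) = 270°
Root modulus = 49^(1/2) = 7
Root arguments: θ_k = (270° + 360°k)/2 for k = 0, 1, ..., 1
Roots: -7*sqrt(2)/2 + (7*sqrt(2)/2)i, 7*sqrt(2)/2 - (7*sqrt(2)/2)i


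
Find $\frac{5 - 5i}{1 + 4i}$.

Multiply numerator and denominator by conjugate (1 - 4i):
= (5 - 5i)(1 - 4i) / (1^2 + 4^2)
= (-15 - 25i) / 17
= -15/17 - (25/17)i


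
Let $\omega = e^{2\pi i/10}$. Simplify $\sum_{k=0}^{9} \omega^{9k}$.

Let ζ = ω^9 = e^(2πi·9/10). Since 10 ∤ 9, ζ ≠ 1.
Sum = Σ_{k=0}^{9} ζ^k = (ζ^10 - 1)/(ζ - 1) = (ω^{9·10} - 1)/(ζ - 1) = (1 - 1)/(ζ - 1) = 0


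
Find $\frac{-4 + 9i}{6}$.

Divisor is real, so divide each part by 6:
= -2/3 + (3/2)i


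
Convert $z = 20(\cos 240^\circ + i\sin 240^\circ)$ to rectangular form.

a = r cos θ = 20 * -1/2 = -10
b = r sin θ = 20 * -sqrt(3)/2 = -10*sqrt(3)
z = -10 - 10*sqrt(3)i


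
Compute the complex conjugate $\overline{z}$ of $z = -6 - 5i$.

If z = a + bi, then conjugate(z) = a - bi
conjugate(-6 - 5i) = -6 + 5i


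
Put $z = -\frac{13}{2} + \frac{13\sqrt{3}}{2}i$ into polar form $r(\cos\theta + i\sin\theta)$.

r = |z| = sqrt(a^2 + b^2) = sqrt((-13/2)^2 + (13*sqrt(3)/2)^2) = sqrt(169/4 + 507/4) = sqrt(169) = 13
θ = arctan(b/a) = arctan(11.2583/-6.5) (quadrant-adjusted) = 120°
z = 13(cos 120° + i sin 120°)


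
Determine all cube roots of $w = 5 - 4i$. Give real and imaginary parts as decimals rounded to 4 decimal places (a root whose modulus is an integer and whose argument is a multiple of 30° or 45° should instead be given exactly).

|w| = sqrt(41) ≈ 6.403124, arg(w) ≈ 321.340192°
Root modulus = sqrt(41)^(1/3) ≈ 1.856938
Root arguments: θ_k = (arg(w) + 360°k)/3 for k = 0, 1, ..., 2
Compute each root as (root modulus)(cos θ_k + i sin θ_k) using full-precision intermediates, then round to 4 decimal places.
Roots: -0.5464 + 1.7747i, -1.2637 - 1.3606i, 1.8102 - 0.4141i


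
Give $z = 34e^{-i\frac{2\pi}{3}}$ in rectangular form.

a = r cos θ = 34 * -1/2 = -17
b = r sin θ = 34 * -sqrt(3)/2 = -17*sqrt(3)
z = -17 - 17*sqrt(3)i


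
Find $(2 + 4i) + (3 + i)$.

(2 + 3) + (4 + 1)i = 5 + 5i


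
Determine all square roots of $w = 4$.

|w| = 4, arg(w) = 0°
Root modulus = 4^(1/2) = 2
Root arguments: θ_k = (0° + 360°k)/2 for k = 0, 1, ..., 1
Roots: 2, -2


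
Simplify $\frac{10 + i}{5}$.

Divisor is real, so divide each part by 5:
= 2 + (1/5)i


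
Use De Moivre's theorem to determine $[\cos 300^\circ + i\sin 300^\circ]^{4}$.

By De Moivre: z^n = r^n(cos(nθ) + i sin(nθ))
= 1^4(cos(4*300°) + i sin(4*300°))
= 1(cos 120° + i sin 120°)
= -1/2 + (sqrt(3)/2)i


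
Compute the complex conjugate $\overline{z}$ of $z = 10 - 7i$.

If z = a + bi, then conjugate(z) = a - bi
conjugate(10 - 7i) = 10 + 7i


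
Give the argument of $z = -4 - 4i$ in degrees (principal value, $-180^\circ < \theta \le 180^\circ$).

θ = arctan(b/a) = arctan(-4/-4) (quadrant-adjusted) = -135°


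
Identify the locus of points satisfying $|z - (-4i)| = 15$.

|z - z0| = r describes a circle centered at z0 with radius r
Here z0 = -4i and r = 15
Locus: Circle centered at (0, -4) with radius 15


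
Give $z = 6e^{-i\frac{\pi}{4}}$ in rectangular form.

a = r cos θ = 6 * sqrt(2)/2 = 3*sqrt(2)
b = r sin θ = 6 * -sqrt(2)/2 = -3*sqrt(2)
z = 3*sqrt(2) - 3*sqrt(2)i


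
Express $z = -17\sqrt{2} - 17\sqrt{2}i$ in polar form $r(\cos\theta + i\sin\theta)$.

r = |z| = sqrt(a^2 + b^2) = sqrt((-17*sqrt(2))^2 + (-17*sqrt(2))^2) = sqrt(578 + 578) = sqrt(1156) = 34
θ = arctan(b/a) = arctan(-24.0416/-24.0416) (quadrant-adjusted) = 225°
z = 34(cos 225° + i sin 225°)


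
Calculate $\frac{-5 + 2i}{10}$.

Divisor is real, so divide each part by 10:
= -1/2 + (1/5)i


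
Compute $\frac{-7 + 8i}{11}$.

Divisor is real, so divide each part by 11:
= -7/11 + (8/11)i


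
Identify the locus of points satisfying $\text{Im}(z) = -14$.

Im(z) = y where z = x + yi; the equation y = -14 is satisfied by all points with that y-coordinate
Locus: Horizontal line y = -14


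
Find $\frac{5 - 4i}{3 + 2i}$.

Multiply numerator and denominator by conjugate (3 - 2i):
= (5 - 4i)(3 - 2i) / (3^2 + 2^2)
= (7 - 22i) / 13
= 7/13 - (22/13)i


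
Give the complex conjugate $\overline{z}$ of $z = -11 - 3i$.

If z = a + bi, then conjugate(z) = a - bi
conjugate(-11 - 3i) = -11 + 3i


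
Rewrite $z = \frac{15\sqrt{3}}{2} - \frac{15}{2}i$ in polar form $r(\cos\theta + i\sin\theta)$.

r = |z| = sqrt(a^2 + b^2) = sqrt((15*sqrt(3)/2)^2 + (-15/2)^2) = sqrt(675/4 + 225/4) = sqrt(225) = 15
θ = arctan(b/a) = arctan(-7.5/12.9904) (quadrant-adjusted) = 330°
z = 15(cos 330° + i sin 330°)


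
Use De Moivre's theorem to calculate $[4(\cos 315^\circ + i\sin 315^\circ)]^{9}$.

By De Moivre: z^n = r^n(cos(nθ) + i sin(nθ))
= 4^9(cos(9*315°) + i sin(9*315°))
= 262144(cos 315° + i sin 315°)
= 131072*sqrt(2) - 131072*sqrt(2)i


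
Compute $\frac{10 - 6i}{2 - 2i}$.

Multiply numerator and denominator by conjugate (2 + 2i):
= (10 - 6i)(2 + 2i) / (2^2 + (-2)^2)
= (32 + 8i) / 8
= 4 + i


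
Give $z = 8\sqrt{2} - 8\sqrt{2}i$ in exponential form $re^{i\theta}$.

r = |z| = sqrt((8*sqrt(2))^2 + (-8*sqrt(2))^2) = sqrt(128 + 128) = sqrt(256) = 16
θ = arctan(b/a) = arctan(-11.3137/11.3137) (quadrant-adjusted) = -45° = -π/4
z = 16e^(-i*π/4)


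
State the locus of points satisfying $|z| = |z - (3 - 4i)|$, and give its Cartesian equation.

|z - z1| = |z - z2| means z is equidistant from z1 and z2,
i.e. the perpendicular bisector of the segment from (0, 0) to (3, -4) (midpoint (3/2, -2)).
With z = x + yi, square both sides:
(x - 0)^2 + (y - 0)^2 = (x - 3)^2 + (y - (-4))^2
The x^2 and y^2 terms cancel: 6x + (-8)y = 25 - 0 = 25
Simplify: 6x - 8y = 25
Locus: Perpendicular bisector of the segment from (0, 0) to (3, -4): the line 6x - 8y = 25


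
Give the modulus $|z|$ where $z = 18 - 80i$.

|z| = sqrt(a^2 + b^2) = sqrt(18^2 + (-80)^2) = sqrt(6724) = 82


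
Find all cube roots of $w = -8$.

|w| = 8, arg(w) = 180°
Root modulus = 8^(1/3) = 2
Root arguments: θ_k = (180° + 360°k)/3 for k = 0, 1, ..., 2
Roots: 1 + sqrt(3)i, -2, 1 - sqrt(3)i


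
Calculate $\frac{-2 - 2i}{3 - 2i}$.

Multiply numerator and denominator by conjugate (3 + 2i):
= (-2 - 2i)(3 + 2i) / (3^2 + (-2)^2)
= (-2 - 10i) / 13
= -2/13 - (10/13)i


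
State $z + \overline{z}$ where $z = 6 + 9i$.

z + conjugate(z) = (a + bi) + (a - bi) = 2a
= 2 * 6 = 12


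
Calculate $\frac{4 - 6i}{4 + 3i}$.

Multiply numerator and denominator by conjugate (4 - 3i):
= (4 - 6i)(4 - 3i) / (4^2 + 3^2)
= (-2 - 36i) / 25
= -2/25 - (36/25)i


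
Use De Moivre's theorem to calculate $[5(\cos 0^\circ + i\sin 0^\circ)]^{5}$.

By De Moivre: z^n = r^n(cos(nθ) + i sin(nθ))
= 5^5(cos(5*0°) + i sin(5*0°))
= 3125(cos 0° + i sin 0°)
= 3125


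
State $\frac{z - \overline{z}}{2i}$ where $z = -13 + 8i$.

z - conjugate(z) = 2bi
(z - conjugate(z))/(2i) = 2bi/(2i) = b = 8


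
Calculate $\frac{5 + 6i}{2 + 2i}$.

Multiply numerator and denominator by conjugate (2 - 2i):
= (5 + 6i)(2 - 2i) / (2^2 + 2^2)
= (22 + 2i) / 8
Divide through by 2: (11 + i) / 4
= 11/4 + (1/4)i


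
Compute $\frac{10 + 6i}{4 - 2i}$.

Multiply numerator and denominator by conjugate (4 + 2i):
= (10 + 6i)(4 + 2i) / (4^2 + (-2)^2)
= (28 + 44i) / 20
Divide through by 4: (7 + 11i) / 5
= 7/5 + (11/5)i


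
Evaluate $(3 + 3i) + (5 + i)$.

(3 + 5) + (3 + 1)i = 8 + 4i


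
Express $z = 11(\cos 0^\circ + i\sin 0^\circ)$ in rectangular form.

a = r cos θ = 11 * 1 = 11
b = r sin θ = 11 * 0 = 0
z = 11


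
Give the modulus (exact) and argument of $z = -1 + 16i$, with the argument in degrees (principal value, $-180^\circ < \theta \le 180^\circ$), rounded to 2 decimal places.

|z| = sqrt((-1)^2 + 16^2) = sqrt(257)
arg(z) = arctan(b/a) = arctan(16/-1) (quadrant-adjusted) = 93.58°


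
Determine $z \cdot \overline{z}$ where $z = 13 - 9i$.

z * conjugate(z) = |z|^2 = a^2 + b^2
= 13^2 + (-9)^2 = 250


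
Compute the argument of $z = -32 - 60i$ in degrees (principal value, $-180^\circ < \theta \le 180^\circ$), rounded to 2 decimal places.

θ = arctan(b/a) = arctan(-60/-32) (quadrant-adjusted) = -118.07°


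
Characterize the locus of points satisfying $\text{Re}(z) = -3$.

Re(z) = x where z = x + yi; the equation x = -3 is satisfied by all points with that x-coordinate
Locus: Vertical line x = -3


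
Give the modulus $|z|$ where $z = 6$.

|z| = sqrt(a^2 + b^2) = sqrt(6^2 + 0^2) = sqrt(36) = 6


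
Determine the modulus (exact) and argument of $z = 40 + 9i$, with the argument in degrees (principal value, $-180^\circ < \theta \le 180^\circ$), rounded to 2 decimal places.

|z| = sqrt(40^2 + 9^2) = 41
arg(z) = arctan(b/a) = arctan(9/40) (quadrant-adjusted) = 12.68°


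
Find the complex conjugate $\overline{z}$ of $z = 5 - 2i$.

If z = a + bi, then conjugate(z) = a - bi
conjugate(5 - 2i) = 5 + 2i


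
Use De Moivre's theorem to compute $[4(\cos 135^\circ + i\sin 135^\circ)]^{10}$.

By De Moivre: z^n = r^n(cos(nθ) + i sin(nθ))
= 4^10(cos(10*135°) + i sin(10*135°))
= 1048576(cos 270° + i sin 270°)
= -1048576i


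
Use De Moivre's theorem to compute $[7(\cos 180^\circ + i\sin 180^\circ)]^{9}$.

By De Moivre: z^n = r^n(cos(nθ) + i sin(nθ))
= 7^9(cos(9*180°) + i sin(9*180°))
= 40353607(cos 180° + i sin 180°)
= -40353607


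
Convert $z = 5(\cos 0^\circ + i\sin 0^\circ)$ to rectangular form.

a = r cos θ = 5 * 1 = 5
b = r sin θ = 5 * 0 = 0
z = 5


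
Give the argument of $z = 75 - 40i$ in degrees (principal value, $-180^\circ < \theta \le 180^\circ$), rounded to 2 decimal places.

θ = arctan(b/a) = arctan(-40/75) (quadrant-adjusted) = -28.07°


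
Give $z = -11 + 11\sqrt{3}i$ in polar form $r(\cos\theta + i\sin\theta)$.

r = |z| = sqrt(a^2 + b^2) = sqrt((-11)^2 + (11*sqrt(3))^2) = sqrt(121 + 363) = sqrt(484) = 22
θ = arctan(b/a) = arctan(19.0526/-11) (quadrant-adjusted) = 120°
z = 22(cos 120° + i sin 120°)


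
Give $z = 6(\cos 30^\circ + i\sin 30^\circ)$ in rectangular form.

a = r cos θ = 6 * sqrt(3)/2 = 3*sqrt(3)
b = r sin θ = 6 * 1/2 = 3
z = 3*sqrt(3) + 3i


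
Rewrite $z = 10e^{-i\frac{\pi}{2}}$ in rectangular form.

a = r cos θ = 10 * 0 = 0
b = r sin θ = 10 * -1 = -10
z = -10i


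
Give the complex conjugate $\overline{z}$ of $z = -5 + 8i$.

If z = a + bi, then conjugate(z) = a - bi
conjugate(-5 + 8i) = -5 - 8i


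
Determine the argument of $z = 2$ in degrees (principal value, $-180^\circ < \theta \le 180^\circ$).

b = 0 and a > 0, so z lies on the positive real axis: θ = 0°


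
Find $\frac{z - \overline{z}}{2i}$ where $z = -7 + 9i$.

z - conjugate(z) = 2bi
(z - conjugate(z))/(2i) = 2bi/(2i) = b = 9


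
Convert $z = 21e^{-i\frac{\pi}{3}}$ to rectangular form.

a = r cos θ = 21 * 1/2 = 21/2
b = r sin θ = 21 * -sqrt(3)/2 = -21*sqrt(3)/2
z = 21/2 - (21*sqrt(3)/2)i


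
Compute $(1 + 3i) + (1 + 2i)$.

(1 + 1) + (3 + 2)i = 2 + 5i


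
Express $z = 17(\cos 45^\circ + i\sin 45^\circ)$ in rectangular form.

a = r cos θ = 17 * sqrt(2)/2 = 17*sqrt(2)/2
b = r sin θ = 17 * sqrt(2)/2 = 17*sqrt(2)/2
z = 17*sqrt(2)/2 + (17*sqrt(2)/2)i


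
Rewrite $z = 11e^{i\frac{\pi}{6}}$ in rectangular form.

a = r cos θ = 11 * sqrt(3)/2 = 11*sqrt(3)/2
b = r sin θ = 11 * 1/2 = 11/2
z = 11*sqrt(3)/2 + (11/2)i


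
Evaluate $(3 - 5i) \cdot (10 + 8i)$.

(a1*a2 - b1*b2) + (a1*b2 + b1*a2)i
= (30 - (-40)) + (24 + (-50))i
= 70 - 26i


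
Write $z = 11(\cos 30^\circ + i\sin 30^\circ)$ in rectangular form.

a = r cos θ = 11 * sqrt(3)/2 = 11*sqrt(3)/2
b = r sin θ = 11 * 1/2 = 11/2
z = 11*sqrt(3)/2 + (11/2)i


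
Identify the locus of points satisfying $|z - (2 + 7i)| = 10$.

|z - z0| = r describes a circle centered at z0 with radius r
Here z0 = 2 + 7i and r = 10
Locus: Circle centered at (2, 7) with radius 10


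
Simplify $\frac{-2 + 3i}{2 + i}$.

Multiply numerator and denominator by conjugate (2 - i):
= (-2 + 3i)(2 - i) / (2^2 + 1^2)
= (-1 + 8i) / 5
= -1/5 + (8/5)i


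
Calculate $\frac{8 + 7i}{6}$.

Divisor is real, so divide each part by 6:
= 4/3 + (7/6)i


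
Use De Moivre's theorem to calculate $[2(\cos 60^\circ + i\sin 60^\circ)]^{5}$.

By De Moivre: z^n = r^n(cos(nθ) + i sin(nθ))
= 2^5(cos(5*60°) + i sin(5*60°))
= 32(cos 300° + i sin 300°)
= 16 - 16*sqrt(3)i


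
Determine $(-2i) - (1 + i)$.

(0 - 1) + (-2 - 1)i = -1 - 3i


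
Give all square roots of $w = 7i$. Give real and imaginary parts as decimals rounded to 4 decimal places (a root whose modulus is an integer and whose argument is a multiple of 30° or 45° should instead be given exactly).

|w| = 7, arg(w) = 90°
Root modulus = 7^(1/2) ≈ 2.645751
Root arguments: θ_k = (90° + 360°k)/2 for k = 0, 1, ..., 1
Compute each root as (root modulus)(cos θ_k + i sin θ_k) using full-precision intermediates, then round to 4 decimal places.
Roots: 1.8708 + 1.8708i, -1.8708 - 1.8708i


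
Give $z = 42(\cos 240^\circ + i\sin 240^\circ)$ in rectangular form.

a = r cos θ = 42 * -1/2 = -21
b = r sin θ = 42 * -sqrt(3)/2 = -21*sqrt(3)
z = -21 - 21*sqrt(3)i


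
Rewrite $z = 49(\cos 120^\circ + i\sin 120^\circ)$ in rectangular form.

a = r cos θ = 49 * -1/2 = -49/2
b = r sin θ = 49 * sqrt(3)/2 = 49*sqrt(3)/2
z = -49/2 + (49*sqrt(3)/2)i


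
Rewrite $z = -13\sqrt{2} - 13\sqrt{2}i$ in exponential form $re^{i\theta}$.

r = |z| = sqrt((-13*sqrt(2))^2 + (-13*sqrt(2))^2) = sqrt(338 + 338) = sqrt(676) = 26
θ = arctan(b/a) = arctan(-18.3848/-18.3848) (quadrant-adjusted) = -135° = -3π/4
z = 26e^(-i*3π/4)


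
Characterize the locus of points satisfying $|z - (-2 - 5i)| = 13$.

|z - z0| = r describes a circle centered at z0 with radius r
Here z0 = -2 - 5i and r = 13
Locus: Circle centered at (-2, -5) with radius 13


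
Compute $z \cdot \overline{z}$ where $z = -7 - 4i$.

z * conjugate(z) = |z|^2 = a^2 + b^2
= (-7)^2 + (-4)^2 = 65


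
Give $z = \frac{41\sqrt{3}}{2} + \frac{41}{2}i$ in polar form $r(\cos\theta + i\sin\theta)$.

r = |z| = sqrt(a^2 + b^2) = sqrt((41*sqrt(3)/2)^2 + (41/2)^2) = sqrt(5043/4 + 1681/4) = sqrt(1681) = 41
θ = arctan(b/a) = arctan(20.5/35.507) (quadrant-adjusted) = 30°
z = 41(cos 30° + i sin 30°)


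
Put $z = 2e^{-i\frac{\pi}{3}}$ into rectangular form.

a = r cos θ = 2 * 1/2 = 1
b = r sin θ = 2 * -sqrt(3)/2 = -sqrt(3)
z = 1 - sqrt(3)i


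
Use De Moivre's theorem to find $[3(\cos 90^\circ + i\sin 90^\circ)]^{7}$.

By De Moivre: z^n = r^n(cos(nθ) + i sin(nθ))
= 3^7(cos(7*90°) + i sin(7*90°))
= 2187(cos 270° + i sin 270°)
= -2187i


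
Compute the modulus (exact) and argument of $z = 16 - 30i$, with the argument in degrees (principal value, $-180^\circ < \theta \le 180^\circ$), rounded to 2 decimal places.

|z| = sqrt(16^2 + (-30)^2) = 34
arg(z) = arctan(b/a) = arctan(-30/16) (quadrant-adjusted) = -61.93°


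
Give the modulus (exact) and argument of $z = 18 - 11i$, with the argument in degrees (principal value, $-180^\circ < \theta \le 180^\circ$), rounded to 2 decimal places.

|z| = sqrt(18^2 + (-11)^2) = sqrt(445)
arg(z) = arctan(b/a) = arctan(-11/18) (quadrant-adjusted) = -31.43°


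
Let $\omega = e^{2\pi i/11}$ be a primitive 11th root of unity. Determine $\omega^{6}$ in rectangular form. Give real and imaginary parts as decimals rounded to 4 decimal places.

ω^6 = e^(2πi·6/11) = e^(i·12π/11)
= cos(12π/11) + i sin(12π/11)
= -0.9595 - 0.2817i


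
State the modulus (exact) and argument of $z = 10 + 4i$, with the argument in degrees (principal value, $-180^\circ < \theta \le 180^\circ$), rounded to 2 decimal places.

|z| = sqrt(10^2 + 4^2) = sqrt(116)
arg(z) = arctan(b/a) = arctan(4/10) (quadrant-adjusted) = 21.80°


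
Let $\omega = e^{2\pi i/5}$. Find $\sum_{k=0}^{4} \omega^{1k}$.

Let ζ = ω^1 = e^(2πi·1/5). Since 5 ∤ 1, ζ ≠ 1.
Sum = Σ_{k=0}^{4} ζ^k = (ζ^5 - 1)/(ζ - 1) = (ω^{1·5} - 1)/(ζ - 1) = (1 - 1)/(ζ - 1) = 0


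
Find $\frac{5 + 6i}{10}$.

Divisor is real, so divide each part by 10:
= 1/2 + (3/5)i


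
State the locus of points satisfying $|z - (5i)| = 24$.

|z - z0| = r describes a circle centered at z0 with radius r
Here z0 = 5i and r = 24
Locus: Circle centered at (0, 5) with radius 24


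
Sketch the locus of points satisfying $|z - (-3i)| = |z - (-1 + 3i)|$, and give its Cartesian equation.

|z - z1| = |z - z2| means z is equidistant from z1 and z2,
i.e. the perpendicular bisector of the segment from (0, -3) to (-1, 3) (midpoint (-1/2, 0)).
With z = x + yi, square both sides:
(x - 0)^2 + (y - (-3))^2 = (x - (-1))^2 + (y - 3)^2
The x^2 and y^2 terms cancel: -2x + 12y = 10 - 9 = 1
Simplify: 2x - 12y = -1
Locus: Perpendicular bisector of the segment from (0, -3) to (-1, 3): the line 2x - 12y = -1


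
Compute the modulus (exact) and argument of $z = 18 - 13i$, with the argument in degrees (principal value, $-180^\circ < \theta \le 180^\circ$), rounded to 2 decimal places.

|z| = sqrt(18^2 + (-13)^2) = sqrt(493)
arg(z) = arctan(b/a) = arctan(-13/18) (quadrant-adjusted) = -35.84°


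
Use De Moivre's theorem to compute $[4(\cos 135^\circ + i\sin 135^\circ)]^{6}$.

By De Moivre: z^n = r^n(cos(nθ) + i sin(nθ))
= 4^6(cos(6*135°) + i sin(6*135°))
= 4096(cos 90° + i sin 90°)
= 4096i


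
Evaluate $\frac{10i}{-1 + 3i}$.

Multiply numerator and denominator by conjugate (-1 - 3i):
= (10i)(-1 - 3i) / ((-1)^2 + 3^2)
= (30 - 10i) / 10
= 3 - i


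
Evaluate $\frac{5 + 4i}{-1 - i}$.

Multiply numerator and denominator by conjugate (-1 + i):
= (5 + 4i)(-1 + i) / ((-1)^2 + (-1)^2)
= (-9 + i) / 2
= -9/2 + (1/2)i
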